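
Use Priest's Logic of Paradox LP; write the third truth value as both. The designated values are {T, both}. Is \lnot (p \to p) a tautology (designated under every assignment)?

No

Countermodel: p=T gives F, which is not designated.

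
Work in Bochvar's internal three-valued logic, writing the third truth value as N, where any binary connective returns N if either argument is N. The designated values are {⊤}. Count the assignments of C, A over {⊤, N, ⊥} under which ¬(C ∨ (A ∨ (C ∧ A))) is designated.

1

Designated under: (C=⊥, A=⊥).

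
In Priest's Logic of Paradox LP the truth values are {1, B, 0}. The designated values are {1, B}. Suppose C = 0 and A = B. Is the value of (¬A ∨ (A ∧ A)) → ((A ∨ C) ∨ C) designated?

¬A = ¬B = B
A ∧ A = B ∧ B = B
¬A ∨ (A ∧ A) = B ∨ B = B
A ∨ C = B ∨ 0 = B
(A ∨ C) ∨ C = B ∨ 0 = B
(¬A ∨ (A ∧ A)) → ((A ∨ C) ∨ C) = B → B = B
B ∈ {1, B}.

Yes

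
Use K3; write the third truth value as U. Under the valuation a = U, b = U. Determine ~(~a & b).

~a = ~U = U
~a & b = U & U = U
~(~a & b) = ~U = U

U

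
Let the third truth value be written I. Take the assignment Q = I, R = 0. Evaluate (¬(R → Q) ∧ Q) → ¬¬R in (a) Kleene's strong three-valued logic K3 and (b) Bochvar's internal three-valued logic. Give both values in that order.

1; I

In Kleene's strong three-valued logic K3: R → Q = 0 → I = 1
¬(R → Q) = ¬1 = 0
¬(R → Q) ∧ Q = 0 ∧ I = 0
¬R = ¬0 = 1
¬¬R = ¬1 = 0
(¬(R → Q) ∧ Q) → ¬¬R = 0 → 0 = 1
In Bochvar's internal three-valued logic: R → Q = 0 → I = I
¬(R → Q) = ¬I = I
¬(R → Q) ∧ Q = I ∧ I = I
¬R = ¬0 = 1
¬¬R = ¬1 = 0
(¬(R → Q) ∧ Q) → ¬¬R = I → 0 = I
They differ because Kleene's strong three-valued logic K3 and Bochvar's internal three-valued logic treat I differently under the binary connectives.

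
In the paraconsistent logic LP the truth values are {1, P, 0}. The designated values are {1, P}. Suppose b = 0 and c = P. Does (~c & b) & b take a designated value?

No

~c = ~P = P
~c & b = P & 0 = 0
(~c & b) & b = 0 & 0 = 0
0 ∉ {1, P}.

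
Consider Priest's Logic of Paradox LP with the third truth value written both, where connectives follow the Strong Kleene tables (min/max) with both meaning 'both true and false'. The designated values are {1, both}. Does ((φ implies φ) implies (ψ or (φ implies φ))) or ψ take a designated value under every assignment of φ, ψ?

Yes

Every assignment of φ, ψ over {1, both, 0} gives a value in {1, both}.
In particular, with φ=both, ψ=both: ((φ implies φ) implies (ψ or (φ implies φ))) or ψ = both.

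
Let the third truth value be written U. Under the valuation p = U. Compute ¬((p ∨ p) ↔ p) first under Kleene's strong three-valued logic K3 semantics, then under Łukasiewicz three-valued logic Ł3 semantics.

In Kleene's strong three-valued logic K3: p ∨ p = U ∨ U = U
(p ∨ p) ↔ p = U ↔ U = U
¬((p ∨ p) ↔ p) = ¬U = U
In Łukasiewicz three-valued logic Ł3: p ∨ p = U ∨ U = U
(p ∨ p) ↔ p = U ↔ U = ⊤  [1 − |½−½|]
¬((p ∨ p) ↔ p) = ¬⊤ = ⊥
They differ because Kleene's strong three-valued logic K3 and Łukasiewicz three-valued logic Ł3 treat U differently under implication.

U; ⊥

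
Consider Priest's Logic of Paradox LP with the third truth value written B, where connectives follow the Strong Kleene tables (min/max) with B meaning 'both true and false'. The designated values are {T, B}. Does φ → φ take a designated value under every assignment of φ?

Yes

Every assignment of φ over {T, B, F} gives a value in {T, B}.
In particular, with φ=B: φ → φ = B.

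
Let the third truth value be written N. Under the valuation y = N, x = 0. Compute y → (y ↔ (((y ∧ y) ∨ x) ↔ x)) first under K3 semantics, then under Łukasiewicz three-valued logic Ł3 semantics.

N; 1

In K3: y ∧ y = N ∧ N = N
(y ∧ y) ∨ x = N ∨ 0 = N
((y ∧ y) ∨ x) ↔ x = N ↔ 0 = N
y ↔ (((y ∧ y) ∨ x) ↔ x) = N ↔ N = N
y → (y ↔ (((y ∧ y) ∨ x) ↔ x)) = N → N = N  [¬N ∨ N]
In Łukasiewicz three-valued logic Ł3: y ∧ y = N ∧ N = N
(y ∧ y) ∨ x = N ∨ 0 = N
((y ∧ y) ∨ x) ↔ x = N ↔ 0 = N  [1 − |½−0|]
y ↔ (((y ∧ y) ∨ x) ↔ x) = N ↔ N = 1
y → (y ↔ (((y ∧ y) ∨ x) ↔ x)) = N → 1 = 1
They differ because K3 and Łukasiewicz three-valued logic Ł3 treat N differently under implication.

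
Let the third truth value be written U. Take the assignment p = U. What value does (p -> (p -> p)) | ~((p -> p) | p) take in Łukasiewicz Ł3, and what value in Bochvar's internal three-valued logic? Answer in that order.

In Łukasiewicz Ł3: p -> p = U -> U = True  [min(1, 1−½+½)]
p -> (p -> p) = U -> True = True
p -> p = U -> U = True
(p -> p) | p = True | U = True
~((p -> p) | p) = ~True = False
(p -> (p -> p)) | ~((p -> p) | p) = True | False = True
In Bochvar's internal three-valued logic: p -> p = U -> U = U  [any arg is the third value ⇒ result is the third value]
p -> (p -> p) = U -> U = U
p -> p = U -> U = U
(p -> p) | p = U | U = U
~((p -> p) | p) = ~U = U
(p -> (p -> p)) | ~((p -> p) | p) = U | U = U
They differ because Łukasiewicz Ł3 and Bochvar's internal three-valued logic treat U differently under the binary connectives.

True; U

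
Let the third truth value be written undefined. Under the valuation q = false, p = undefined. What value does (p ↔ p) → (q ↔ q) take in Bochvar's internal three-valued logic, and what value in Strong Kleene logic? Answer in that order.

undefined; true

In Bochvar's internal three-valued logic: p ↔ p = undefined ↔ undefined = undefined
q ↔ q = false ↔ false = true
(p ↔ p) → (q ↔ q) = undefined → true = undefined  [any arg is the third value ⇒ result is the third value]
In Strong Kleene logic: p ↔ p = undefined ↔ undefined = undefined
q ↔ q = false ↔ false = true
(p ↔ p) → (q ↔ q) = undefined → true = true
They differ because Bochvar's internal three-valued logic and Strong Kleene logic treat undefined differently under the binary connectives.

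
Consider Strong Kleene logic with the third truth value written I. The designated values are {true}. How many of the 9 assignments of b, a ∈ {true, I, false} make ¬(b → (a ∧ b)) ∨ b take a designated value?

3

Designated under: (b=true, a=true); (b=true, a=I); (b=true, a=false).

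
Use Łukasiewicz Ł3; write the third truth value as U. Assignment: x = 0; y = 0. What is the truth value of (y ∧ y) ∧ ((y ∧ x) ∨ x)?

0

y ∧ y = 0 ∧ 0 = 0
y ∧ x = 0 ∧ 0 = 0
(y ∧ x) ∨ x = 0 ∨ 0 = 0
(y ∧ y) ∧ ((y ∧ x) ∨ x) = 0 ∧ 0 = 0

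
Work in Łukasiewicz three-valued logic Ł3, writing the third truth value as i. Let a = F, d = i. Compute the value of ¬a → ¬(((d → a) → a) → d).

¬a = ¬F = T
d → a = i → F = i  [min(1, 1−½+0)]
(d → a) → a = i → F = i
((d → a) → a) → d = i → i = T
¬(((d → a) → a) → d) = ¬T = F
¬a → ¬(((d → a) → a) → d) = T → F = F

F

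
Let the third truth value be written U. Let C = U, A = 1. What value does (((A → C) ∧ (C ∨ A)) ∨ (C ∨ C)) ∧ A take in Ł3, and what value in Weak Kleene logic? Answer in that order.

In Ł3: A → C = 1 → U = U  [min(1, 1−1+½)]
C ∨ A = U ∨ 1 = 1
(A → C) ∧ (C ∨ A) = U ∧ 1 = U
C ∨ C = U ∨ U = U
((A → C) ∧ (C ∨ A)) ∨ (C ∨ C) = U ∨ U = U
(((A → C) ∧ (C ∨ A)) ∨ (C ∨ C)) ∧ A = U ∧ 1 = U
In Weak Kleene logic: A → C = 1 → U = U
C ∨ A = U ∨ 1 = U
(A → C) ∧ (C ∨ A) = U ∧ U = U
C ∨ C = U ∨ U = U
((A → C) ∧ (C ∨ A)) ∨ (C ∨ C) = U ∨ U = U
(((A → C) ∧ (C ∨ A)) ∨ (C ∨ C)) ∧ A = U ∧ 1 = U

U; U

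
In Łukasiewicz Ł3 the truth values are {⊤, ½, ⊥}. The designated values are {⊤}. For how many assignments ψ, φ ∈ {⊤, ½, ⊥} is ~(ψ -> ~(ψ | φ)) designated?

Designated under: (ψ=⊤, φ=⊤); (ψ=⊤, φ=½); (ψ=⊤, φ=⊥).

3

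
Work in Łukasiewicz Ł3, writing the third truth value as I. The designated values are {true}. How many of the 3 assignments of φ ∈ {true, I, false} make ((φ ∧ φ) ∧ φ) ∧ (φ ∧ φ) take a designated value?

1

φ=true: true ✓
φ=I: I ·
φ=false: false ·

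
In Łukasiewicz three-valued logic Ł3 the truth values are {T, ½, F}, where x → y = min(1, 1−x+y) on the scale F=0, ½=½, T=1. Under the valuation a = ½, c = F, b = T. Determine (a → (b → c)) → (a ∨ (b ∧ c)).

b → c = T → F = F
a → (b → c) = ½ → F = ½  [min(1, 1−½+0)]
b ∧ c = T ∧ F = F
a ∨ (b ∧ c) = ½ ∨ F = ½
(a → (b → c)) → (a ∨ (b ∧ c)) = ½ → ½ = T

T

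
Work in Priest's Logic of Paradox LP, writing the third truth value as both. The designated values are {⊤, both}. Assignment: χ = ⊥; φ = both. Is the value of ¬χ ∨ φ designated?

¬χ = ¬⊥ = ⊤
¬χ ∨ φ = ⊤ ∨ both = ⊤
⊤ ∈ {⊤, both}.

Yes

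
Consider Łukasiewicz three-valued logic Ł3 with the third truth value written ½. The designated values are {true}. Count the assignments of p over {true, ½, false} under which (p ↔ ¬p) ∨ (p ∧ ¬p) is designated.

p=true: false ·
p=½: true ✓
p=false: false ·

1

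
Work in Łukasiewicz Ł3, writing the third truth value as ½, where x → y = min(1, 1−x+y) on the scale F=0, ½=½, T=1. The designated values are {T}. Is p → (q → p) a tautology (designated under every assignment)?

Every assignment of p, q over {T, ½, F} gives a value in {T}.
In particular, with p=½, q=½: p → (q → p) = T.

Yes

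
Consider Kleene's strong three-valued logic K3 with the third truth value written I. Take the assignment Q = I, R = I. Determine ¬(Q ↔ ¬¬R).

¬R = ¬I = I
¬¬R = ¬I = I
Q ↔ ¬¬R = I ↔ I = I
¬(Q ↔ ¬¬R) = ¬I = I

I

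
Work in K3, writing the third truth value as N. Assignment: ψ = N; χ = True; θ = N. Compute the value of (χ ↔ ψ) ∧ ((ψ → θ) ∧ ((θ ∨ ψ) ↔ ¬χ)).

N

χ ↔ ψ = True ↔ N = N
ψ → θ = N → N = N  [¬N ∨ N]
θ ∨ ψ = N ∨ N = N
¬χ = ¬True = False
(θ ∨ ψ) ↔ ¬χ = N ↔ False = N
(ψ → θ) ∧ ((θ ∨ ψ) ↔ ¬χ) = N ∧ N = N
(χ ↔ ψ) ∧ ((ψ → θ) ∧ ((θ ∨ ψ) ↔ ¬χ)) = N ∧ N = N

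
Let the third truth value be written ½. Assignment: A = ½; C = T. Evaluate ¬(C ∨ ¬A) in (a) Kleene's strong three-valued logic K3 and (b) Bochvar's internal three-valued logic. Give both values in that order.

In Kleene's strong three-valued logic K3: ¬A = ¬½ = ½
C ∨ ¬A = T ∨ ½ = T
¬(C ∨ ¬A) = ¬T = F
In Bochvar's internal three-valued logic: ¬A = ¬½ = ½
C ∨ ¬A = T ∨ ½ = ½
¬(C ∨ ¬A) = ¬½ = ½
They differ because Kleene's strong three-valued logic K3 and Bochvar's internal three-valued logic treat ½ differently under the binary connectives.

F; ½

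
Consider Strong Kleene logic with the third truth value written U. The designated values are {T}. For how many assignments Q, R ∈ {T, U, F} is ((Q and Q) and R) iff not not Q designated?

4

Designated under: (Q=T, R=T); (Q=F, R=T); (Q=F, R=U); (Q=F, R=F).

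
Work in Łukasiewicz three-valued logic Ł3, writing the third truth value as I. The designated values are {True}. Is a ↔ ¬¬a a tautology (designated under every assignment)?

Every assignment of a over {True, I, False} gives a value in {True}.
In particular, with a=I: a ↔ ¬¬a = True.

Yes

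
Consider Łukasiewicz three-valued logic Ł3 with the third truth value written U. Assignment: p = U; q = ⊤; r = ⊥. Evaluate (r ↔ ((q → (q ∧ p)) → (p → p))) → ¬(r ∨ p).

⊤

q ∧ p = ⊤ ∧ U = U
q → (q ∧ p) = ⊤ → U = U
p → p = U → U = ⊤
(q → (q ∧ p)) → (p → p) = U → ⊤ = ⊤
r ↔ ((q → (q ∧ p)) → (p → p)) = ⊥ ↔ ⊤ = ⊥
r ∨ p = ⊥ ∨ U = U
¬(r ∨ p) = ¬U = U
(r ↔ ((q → (q ∧ p)) → (p → p))) → ¬(r ∨ p) = ⊥ → U = ⊤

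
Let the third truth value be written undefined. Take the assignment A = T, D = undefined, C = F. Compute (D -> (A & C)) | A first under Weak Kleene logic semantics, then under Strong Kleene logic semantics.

In Weak Kleene logic: A & C = T & F = F
D -> (A & C) = undefined -> F = undefined  [any arg is the third value ⇒ result is the third value]
(D -> (A & C)) | A = undefined | T = undefined
In Strong Kleene logic: A & C = T & F = F
D -> (A & C) = undefined -> F = undefined  [~undefined | F]
(D -> (A & C)) | A = undefined | T = T
They differ because Weak Kleene logic and Strong Kleene logic treat undefined differently under the binary connectives.

undefined; T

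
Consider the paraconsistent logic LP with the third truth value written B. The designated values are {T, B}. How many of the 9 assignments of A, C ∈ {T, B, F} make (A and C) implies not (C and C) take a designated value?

Of the 9 assignments, 8 give a value in {T, B}.

8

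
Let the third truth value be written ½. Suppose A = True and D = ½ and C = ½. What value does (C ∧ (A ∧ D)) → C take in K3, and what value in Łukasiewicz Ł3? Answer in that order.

½; True

In K3: A ∧ D = True ∧ ½ = ½
C ∧ (A ∧ D) = ½ ∧ ½ = ½
(C ∧ (A ∧ D)) → C = ½ → ½ = ½  [¬½ ∨ ½]
In Łukasiewicz Ł3: A ∧ D = True ∧ ½ = ½
C ∧ (A ∧ D) = ½ ∧ ½ = ½
(C ∧ (A ∧ D)) → C = ½ → ½ = True  [min(1, 1−½+½)]
They differ because K3 and Łukasiewicz Ł3 treat ½ differently under implication.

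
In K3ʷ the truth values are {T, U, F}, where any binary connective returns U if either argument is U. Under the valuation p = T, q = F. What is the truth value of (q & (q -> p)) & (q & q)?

q -> p = F -> T = T
q & (q -> p) = F & T = F
q & q = F & F = F
(q & (q -> p)) & (q & q) = F & F = F

F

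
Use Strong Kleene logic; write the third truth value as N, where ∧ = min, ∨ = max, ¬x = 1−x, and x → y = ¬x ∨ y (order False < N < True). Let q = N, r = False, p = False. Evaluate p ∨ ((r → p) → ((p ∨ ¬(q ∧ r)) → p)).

False

r → p = False → False = True
q ∧ r = N ∧ False = False
¬(q ∧ r) = ¬False = True
p ∨ ¬(q ∧ r) = False ∨ True = True
(p ∨ ¬(q ∧ r)) → p = True → False = False
(r → p) → ((p ∨ ¬(q ∧ r)) → p) = True → False = False
p ∨ ((r → p) → ((p ∨ ¬(q ∧ r)) → p)) = False ∨ False = False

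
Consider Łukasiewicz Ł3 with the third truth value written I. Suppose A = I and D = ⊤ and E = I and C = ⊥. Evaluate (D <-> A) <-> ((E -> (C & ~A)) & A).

D <-> A = ⊤ <-> I = I  [1 − |1−½|]
~A = ~I = I
C & ~A = ⊥ & I = ⊥
E -> (C & ~A) = I -> ⊥ = I
(E -> (C & ~A)) & A = I & I = I
(D <-> A) <-> ((E -> (C & ~A)) & A) = I <-> I = ⊤

⊤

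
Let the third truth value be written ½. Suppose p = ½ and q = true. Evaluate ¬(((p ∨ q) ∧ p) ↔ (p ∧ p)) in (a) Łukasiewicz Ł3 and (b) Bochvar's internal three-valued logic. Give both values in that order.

In Łukasiewicz Ł3: p ∨ q = ½ ∨ true = true
(p ∨ q) ∧ p = true ∧ ½ = ½
p ∧ p = ½ ∧ ½ = ½
((p ∨ q) ∧ p) ↔ (p ∧ p) = ½ ↔ ½ = true
¬(((p ∨ q) ∧ p) ↔ (p ∧ p)) = ¬true = false
In Bochvar's internal three-valued logic: p ∨ q = ½ ∨ true = ½
(p ∨ q) ∧ p = ½ ∧ ½ = ½
p ∧ p = ½ ∧ ½ = ½
((p ∨ q) ∧ p) ↔ (p ∧ p) = ½ ↔ ½ = ½
¬(((p ∨ q) ∧ p) ↔ (p ∧ p)) = ¬½ = ½
They differ because Łukasiewicz Ł3 and Bochvar's internal three-valued logic treat ½ differently under the binary connectives.

false; ½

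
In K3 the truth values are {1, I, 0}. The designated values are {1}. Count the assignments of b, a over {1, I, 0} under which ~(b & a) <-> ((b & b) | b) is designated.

Designated under: (b=1, a=0).

1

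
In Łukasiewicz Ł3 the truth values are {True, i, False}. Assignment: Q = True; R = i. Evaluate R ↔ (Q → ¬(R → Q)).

i

R → Q = i → True = True  [min(1, 1−½+1)]
¬(R → Q) = ¬True = False
Q → ¬(R → Q) = True → False = False
R ↔ (Q → ¬(R → Q)) = i ↔ False = i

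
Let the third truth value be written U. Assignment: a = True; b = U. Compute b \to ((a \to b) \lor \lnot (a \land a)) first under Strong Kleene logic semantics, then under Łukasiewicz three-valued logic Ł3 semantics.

U; True

In Strong Kleene logic: a \to b = True \to U = U  [\lnot True \lor U]
a \land a = True \land True = True
\lnot (a \land a) = \lnot True = False
(a \to b) \lor \lnot (a \land a) = U \lor False = U
b \to ((a \to b) \lor \lnot (a \land a)) = U \to U = U
In Łukasiewicz three-valued logic Ł3: a \to b = True \to U = U  [min(1, 1−1+½)]
a \land a = True \land True = True
\lnot (a \land a) = \lnot True = False
(a \to b) \lor \lnot (a \land a) = U \lor False = U
b \to ((a \to b) \lor \lnot (a \land a)) = U \to U = True
They differ because Strong Kleene logic and Łukasiewicz three-valued logic Ł3 treat U differently under implication.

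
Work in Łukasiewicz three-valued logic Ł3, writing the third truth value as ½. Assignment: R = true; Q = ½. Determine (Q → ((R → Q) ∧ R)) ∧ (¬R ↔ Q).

½

R → Q = true → ½ = ½  [min(1, 1−1+½)]
(R → Q) ∧ R = ½ ∧ true = ½
Q → ((R → Q) ∧ R) = ½ → ½ = true
¬R = ¬true = false
¬R ↔ Q = false ↔ ½ = ½
(Q → ((R → Q) ∧ R)) ∧ (¬R ↔ Q) = true ∧ ½ = ½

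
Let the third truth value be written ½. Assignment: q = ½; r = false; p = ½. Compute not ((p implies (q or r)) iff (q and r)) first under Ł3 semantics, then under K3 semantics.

In Ł3: q or r = ½ or false = ½
p implies (q or r) = ½ implies ½ = true
q and r = ½ and false = false
(p implies (q or r)) iff (q and r) = true iff false = false
not ((p implies (q or r)) iff (q and r)) = not false = true
In K3: q or r = ½ or false = ½
p implies (q or r) = ½ implies ½ = ½  [not ½ or ½]
q and r = ½ and false = false
(p implies (q or r)) iff (q and r) = ½ iff false = ½
not ((p implies (q or r)) iff (q and r)) = not ½ = ½
They differ because Ł3 and K3 treat ½ differently under implication.

true; ½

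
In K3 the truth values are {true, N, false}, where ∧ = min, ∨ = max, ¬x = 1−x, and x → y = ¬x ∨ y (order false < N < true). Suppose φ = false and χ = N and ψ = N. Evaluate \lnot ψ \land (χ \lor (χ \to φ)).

\lnot ψ = \lnot N = N
χ \to φ = N \to false = N
χ \lor (χ \to φ) = N \lor N = N
\lnot ψ \land (χ \lor (χ \to φ)) = N \land N = N

N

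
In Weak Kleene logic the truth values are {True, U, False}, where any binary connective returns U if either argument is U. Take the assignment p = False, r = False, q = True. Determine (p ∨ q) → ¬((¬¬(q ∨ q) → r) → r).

p ∨ q = False ∨ True = True
q ∨ q = True ∨ True = True
¬(q ∨ q) = ¬True = False
¬¬(q ∨ q) = ¬False = True
¬¬(q ∨ q) → r = True → False = False
(¬¬(q ∨ q) → r) → r = False → False = True
¬((¬¬(q ∨ q) → r) → r) = ¬True = False
(p ∨ q) → ¬((¬¬(q ∨ q) → r) → r) = True → False = False

False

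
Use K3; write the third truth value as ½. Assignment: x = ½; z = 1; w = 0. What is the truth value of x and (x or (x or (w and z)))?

½

w and z = 0 and 1 = 0
x or (w and z) = ½ or 0 = ½
x or (x or (w and z)) = ½ or ½ = ½
x and (x or (x or (w and z))) = ½ and ½ = ½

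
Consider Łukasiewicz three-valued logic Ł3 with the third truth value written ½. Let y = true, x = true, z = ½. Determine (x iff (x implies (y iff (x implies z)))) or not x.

½

x implies z = true implies ½ = ½  [min(1, 1−1+½)]
y iff (x implies z) = true iff ½ = ½
x implies (y iff (x implies z)) = true implies ½ = ½
x iff (x implies (y iff (x implies z))) = true iff ½ = ½
not x = not true = false
(x iff (x implies (y iff (x implies z)))) or not x = ½ or false = ½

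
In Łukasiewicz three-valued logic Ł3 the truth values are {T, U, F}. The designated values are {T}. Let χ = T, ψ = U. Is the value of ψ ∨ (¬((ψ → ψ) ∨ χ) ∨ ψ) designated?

ψ → ψ = U → U = T  [min(1, 1−½+½)]
(ψ → ψ) ∨ χ = T ∨ T = T
¬((ψ → ψ) ∨ χ) = ¬T = F
¬((ψ → ψ) ∨ χ) ∨ ψ = F ∨ U = U
ψ ∨ (¬((ψ → ψ) ∨ χ) ∨ ψ) = U ∨ U = U
U ∉ {T}.

No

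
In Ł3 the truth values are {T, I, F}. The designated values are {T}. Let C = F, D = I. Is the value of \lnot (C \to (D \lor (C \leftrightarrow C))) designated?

C \leftrightarrow C = F \leftrightarrow F = T
D \lor (C \leftrightarrow C) = I \lor T = T
C \to (D \lor (C \leftrightarrow C)) = F \to T = T
\lnot (C \to (D \lor (C \leftrightarrow C))) = \lnot T = F
F ∉ {T}.

No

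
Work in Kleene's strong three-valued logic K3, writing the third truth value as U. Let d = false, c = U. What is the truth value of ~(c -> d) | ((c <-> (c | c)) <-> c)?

U

c -> d = U -> false = U  [~U | false]
~(c -> d) = ~U = U
c | c = U | U = U
c <-> (c | c) = U <-> U = U
(c <-> (c | c)) <-> c = U <-> U = U
~(c -> d) | ((c <-> (c | c)) <-> c) = U | U = U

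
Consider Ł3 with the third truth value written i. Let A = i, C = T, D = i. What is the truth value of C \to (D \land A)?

i

D \land A = i \land i = i
C \to (D \land A) = T \to i = i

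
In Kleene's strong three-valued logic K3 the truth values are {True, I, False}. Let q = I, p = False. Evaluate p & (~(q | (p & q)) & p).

p & q = False & I = False
q | (p & q) = I | False = I
~(q | (p & q)) = ~I = I
~(q | (p & q)) & p = I & False = False
p & (~(q | (p & q)) & p) = False & False = False

False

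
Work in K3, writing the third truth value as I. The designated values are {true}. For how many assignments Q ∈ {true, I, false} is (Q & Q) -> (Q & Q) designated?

2

Q=true: true ✓
Q=I: I ·
Q=false: true ✓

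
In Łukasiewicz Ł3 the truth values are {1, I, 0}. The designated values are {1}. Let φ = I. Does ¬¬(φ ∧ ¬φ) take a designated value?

No

¬φ = ¬I = I
φ ∧ ¬φ = I ∧ I = I
¬(φ ∧ ¬φ) = ¬I = I
¬¬(φ ∧ ¬φ) = ¬I = I
I ∉ {1}.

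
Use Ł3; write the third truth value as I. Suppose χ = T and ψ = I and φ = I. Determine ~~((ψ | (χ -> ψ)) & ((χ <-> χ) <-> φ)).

χ -> ψ = T -> I = I
ψ | (χ -> ψ) = I | I = I
χ <-> χ = T <-> T = T
(χ <-> χ) <-> φ = T <-> I = I
(ψ | (χ -> ψ)) & ((χ <-> χ) <-> φ) = I & I = I
~((ψ | (χ -> ψ)) & ((χ <-> χ) <-> φ)) = ~I = I
~~((ψ | (χ -> ψ)) & ((χ <-> χ) <-> φ)) = ~I = I

I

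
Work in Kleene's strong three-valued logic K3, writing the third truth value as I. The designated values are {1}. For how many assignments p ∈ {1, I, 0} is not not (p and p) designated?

p=1: 1 ✓
p=I: I ·
p=0: 0 ·

1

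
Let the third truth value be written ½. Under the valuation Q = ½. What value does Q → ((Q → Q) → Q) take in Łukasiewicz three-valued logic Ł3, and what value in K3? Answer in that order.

In Łukasiewicz three-valued logic Ł3: Q → Q = ½ → ½ = T  [min(1, 1−½+½)]
(Q → Q) → Q = T → ½ = ½
Q → ((Q → Q) → Q) = ½ → ½ = T
In K3: Q → Q = ½ → ½ = ½
(Q → Q) → Q = ½ → ½ = ½
Q → ((Q → Q) → Q) = ½ → ½ = ½
They differ because Łukasiewicz three-valued logic Ł3 and K3 treat ½ differently under implication.

T; ½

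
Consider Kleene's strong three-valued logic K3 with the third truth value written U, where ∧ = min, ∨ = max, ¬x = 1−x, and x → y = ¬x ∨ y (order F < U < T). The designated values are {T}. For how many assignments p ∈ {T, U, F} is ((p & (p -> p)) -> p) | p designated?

p=T: T ✓
p=U: U ·
p=F: T ✓

2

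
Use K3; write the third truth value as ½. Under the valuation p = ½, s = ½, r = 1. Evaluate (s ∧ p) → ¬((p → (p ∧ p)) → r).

s ∧ p = ½ ∧ ½ = ½
p ∧ p = ½ ∧ ½ = ½
p → (p ∧ p) = ½ → ½ = ½
(p → (p ∧ p)) → r = ½ → 1 = 1
¬((p → (p ∧ p)) → r) = ¬1 = 0
(s ∧ p) → ¬((p → (p ∧ p)) → r) = ½ → 0 = ½

½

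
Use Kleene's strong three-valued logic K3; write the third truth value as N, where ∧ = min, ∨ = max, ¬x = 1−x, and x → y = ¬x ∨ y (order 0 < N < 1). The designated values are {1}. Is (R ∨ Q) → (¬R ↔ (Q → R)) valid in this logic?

Countermodel: R=1, Q=1 gives 0, which is not designated.

No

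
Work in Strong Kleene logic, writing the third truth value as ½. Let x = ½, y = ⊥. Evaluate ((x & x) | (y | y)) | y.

x & x = ½ & ½ = ½
y | y = ⊥ | ⊥ = ⊥
(x & x) | (y | y) = ½ | ⊥ = ½
((x & x) | (y | y)) | y = ½ | ⊥ = ½

½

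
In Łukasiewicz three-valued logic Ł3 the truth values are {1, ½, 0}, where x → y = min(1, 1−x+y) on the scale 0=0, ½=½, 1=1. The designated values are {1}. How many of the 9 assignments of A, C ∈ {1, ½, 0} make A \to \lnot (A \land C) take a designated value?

Of the 9 assignments, 7 give a value in {1}.

7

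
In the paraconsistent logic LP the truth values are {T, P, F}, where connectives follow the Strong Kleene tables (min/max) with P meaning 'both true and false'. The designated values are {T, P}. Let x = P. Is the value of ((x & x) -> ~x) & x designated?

x & x = P & P = P
~x = ~P = P
(x & x) -> ~x = P -> P = P
((x & x) -> ~x) & x = P & P = P
P ∈ {T, P}.

Yes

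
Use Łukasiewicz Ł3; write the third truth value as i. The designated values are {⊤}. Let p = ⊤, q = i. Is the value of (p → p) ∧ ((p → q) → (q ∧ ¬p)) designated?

No

p → p = ⊤ → ⊤ = ⊤
p → q = ⊤ → i = i  [min(1, 1−1+½)]
¬p = ¬⊤ = ⊥
q ∧ ¬p = i ∧ ⊥ = ⊥
(p → q) → (q ∧ ¬p) = i → ⊥ = i
(p → p) ∧ ((p → q) → (q ∧ ¬p)) = ⊤ ∧ i = i
i ∉ {⊤}.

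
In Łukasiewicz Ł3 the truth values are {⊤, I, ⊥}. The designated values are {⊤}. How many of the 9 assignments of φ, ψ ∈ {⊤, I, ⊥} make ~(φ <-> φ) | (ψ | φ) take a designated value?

Of the 9 assignments, 5 give a value in {⊤}.

5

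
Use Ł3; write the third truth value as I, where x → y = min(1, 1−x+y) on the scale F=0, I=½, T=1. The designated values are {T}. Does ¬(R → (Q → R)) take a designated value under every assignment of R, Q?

No

Countermodel: R=T, Q=T gives F, which is not designated.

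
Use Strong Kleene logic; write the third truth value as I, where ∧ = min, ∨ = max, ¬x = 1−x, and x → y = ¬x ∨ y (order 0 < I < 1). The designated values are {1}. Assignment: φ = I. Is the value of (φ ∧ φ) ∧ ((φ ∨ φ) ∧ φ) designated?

φ ∧ φ = I ∧ I = I
φ ∨ φ = I ∨ I = I
(φ ∨ φ) ∧ φ = I ∧ I = I
(φ ∧ φ) ∧ ((φ ∨ φ) ∧ φ) = I ∧ I = I
I ∉ {1}.

No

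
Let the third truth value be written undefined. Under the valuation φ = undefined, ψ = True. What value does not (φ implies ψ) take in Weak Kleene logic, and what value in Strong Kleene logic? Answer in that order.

undefined; False

In Weak Kleene logic: φ implies ψ = undefined implies True = undefined  [any arg is the third value ⇒ result is the third value]
not (φ implies ψ) = not undefined = undefined
In Strong Kleene logic: φ implies ψ = undefined implies True = True
not (φ implies ψ) = not True = False
They differ because Weak Kleene logic and Strong Kleene logic treat undefined differently under the binary connectives.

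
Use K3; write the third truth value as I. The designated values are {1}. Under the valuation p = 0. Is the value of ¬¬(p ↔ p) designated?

Yes

p ↔ p = 0 ↔ 0 = 1
¬(p ↔ p) = ¬1 = 0
¬¬(p ↔ p) = ¬0 = 1
1 ∈ {1}.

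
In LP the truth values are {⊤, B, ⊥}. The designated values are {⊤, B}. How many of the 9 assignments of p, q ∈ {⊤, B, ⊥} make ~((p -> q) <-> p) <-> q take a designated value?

Of the 9 assignments, 6 give a value in {⊤, B}.

6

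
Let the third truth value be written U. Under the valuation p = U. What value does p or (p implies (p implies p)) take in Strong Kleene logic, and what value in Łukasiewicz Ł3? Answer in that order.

U; True

In Strong Kleene logic: p implies p = U implies U = U  [not U or U]
p implies (p implies p) = U implies U = U
p or (p implies (p implies p)) = U or U = U
In Łukasiewicz Ł3: p implies p = U implies U = True  [min(1, 1−½+½)]
p implies (p implies p) = U implies True = True
p or (p implies (p implies p)) = U or True = True
They differ because Strong Kleene logic and Łukasiewicz Ł3 treat U differently under implication.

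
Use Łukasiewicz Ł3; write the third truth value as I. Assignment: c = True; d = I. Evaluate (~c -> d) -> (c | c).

~c = ~True = False
~c -> d = False -> I = True  [min(1, 1−0+½)]
c | c = True | True = True
(~c -> d) -> (c | c) = True -> True = True

True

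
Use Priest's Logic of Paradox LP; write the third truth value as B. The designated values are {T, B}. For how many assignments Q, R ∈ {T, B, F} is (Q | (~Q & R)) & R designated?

6

Of the 9 assignments, 6 give a value in {T, B}.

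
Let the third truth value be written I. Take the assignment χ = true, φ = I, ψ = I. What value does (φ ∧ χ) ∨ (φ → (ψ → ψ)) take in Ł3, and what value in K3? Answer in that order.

In Ł3: φ ∧ χ = I ∧ true = I
ψ → ψ = I → I = true  [min(1, 1−½+½)]
φ → (ψ → ψ) = I → true = true
(φ ∧ χ) ∨ (φ → (ψ → ψ)) = I ∨ true = true
In K3: φ ∧ χ = I ∧ true = I
ψ → ψ = I → I = I  [¬I ∨ I]
φ → (ψ → ψ) = I → I = I
(φ ∧ χ) ∨ (φ → (ψ → ψ)) = I ∨ I = I
They differ because Ł3 and K3 treat I differently under implication.

true; I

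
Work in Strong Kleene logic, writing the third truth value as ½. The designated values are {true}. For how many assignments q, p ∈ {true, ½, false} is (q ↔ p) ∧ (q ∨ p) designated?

1

Designated under: (q=true, p=true).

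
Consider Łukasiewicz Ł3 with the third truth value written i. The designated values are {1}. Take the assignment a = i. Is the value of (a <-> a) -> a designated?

a <-> a = i <-> i = 1  [1 − |½−½|]
(a <-> a) -> a = 1 -> i = i
i ∉ {1}.

No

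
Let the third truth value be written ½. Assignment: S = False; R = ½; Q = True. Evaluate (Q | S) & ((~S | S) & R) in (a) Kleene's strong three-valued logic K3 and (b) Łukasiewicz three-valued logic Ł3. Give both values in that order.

½; ½

In Kleene's strong three-valued logic K3: Q | S = True | False = True
~S = ~False = True
~S | S = True | False = True
(~S | S) & R = True & ½ = ½
(Q | S) & ((~S | S) & R) = True & ½ = ½
In Łukasiewicz three-valued logic Ł3: Q | S = True | False = True
~S = ~False = True
~S | S = True | False = True
(~S | S) & R = True & ½ = ½
(Q | S) & ((~S | S) & R) = True & ½ = ½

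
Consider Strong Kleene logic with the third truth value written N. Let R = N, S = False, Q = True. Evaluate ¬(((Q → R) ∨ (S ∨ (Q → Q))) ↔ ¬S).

Q → R = True → N = N  [¬True ∨ N]
Q → Q = True → True = True
S ∨ (Q → Q) = False ∨ True = True
(Q → R) ∨ (S ∨ (Q → Q)) = N ∨ True = True
¬S = ¬False = True
((Q → R) ∨ (S ∨ (Q → Q))) ↔ ¬S = True ↔ True = True
¬(((Q → R) ∨ (S ∨ (Q → Q))) ↔ ¬S) = ¬True = False

False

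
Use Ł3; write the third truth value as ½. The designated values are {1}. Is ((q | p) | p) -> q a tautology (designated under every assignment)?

No

Countermodel: q=½, p=1 gives ½, which is not designated.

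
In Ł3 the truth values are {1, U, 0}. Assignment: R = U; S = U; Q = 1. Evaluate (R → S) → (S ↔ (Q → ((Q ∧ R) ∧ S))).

R → S = U → U = 1  [min(1, 1−½+½)]
Q ∧ R = 1 ∧ U = U
(Q ∧ R) ∧ S = U ∧ U = U
Q → ((Q ∧ R) ∧ S) = 1 → U = U
S ↔ (Q → ((Q ∧ R) ∧ S)) = U ↔ U = 1
(R → S) → (S ↔ (Q → ((Q ∧ R) ∧ S))) = 1 → 1 = 1

1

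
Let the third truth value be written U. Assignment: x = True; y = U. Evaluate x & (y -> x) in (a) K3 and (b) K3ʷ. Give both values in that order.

In K3: y -> x = U -> True = True  [~U | True]
x & (y -> x) = True & True = True
In K3ʷ: y -> x = U -> True = U
x & (y -> x) = True & U = U
They differ because K3 and K3ʷ treat U differently under the binary connectives.

True; U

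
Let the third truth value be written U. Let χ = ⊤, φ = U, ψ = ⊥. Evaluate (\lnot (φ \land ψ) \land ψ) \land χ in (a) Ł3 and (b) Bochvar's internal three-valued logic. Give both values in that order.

In Ł3: φ \land ψ = U \land ⊥ = ⊥
\lnot (φ \land ψ) = \lnot ⊥ = ⊤
\lnot (φ \land ψ) \land ψ = ⊤ \land ⊥ = ⊥
(\lnot (φ \land ψ) \land ψ) \land χ = ⊥ \land ⊤ = ⊥
In Bochvar's internal three-valued logic: φ \land ψ = U \land ⊥ = U
\lnot (φ \land ψ) = \lnot U = U
\lnot (φ \land ψ) \land ψ = U \land ⊥ = U
(\lnot (φ \land ψ) \land ψ) \land χ = U \land ⊤ = U
They differ because Ł3 and Bochvar's internal three-valued logic treat U differently under the binary connectives.

⊥; U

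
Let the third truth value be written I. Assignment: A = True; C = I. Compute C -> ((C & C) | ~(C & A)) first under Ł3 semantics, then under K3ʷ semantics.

In Ł3: C & C = I & I = I
C & A = I & True = I
~(C & A) = ~I = I
(C & C) | ~(C & A) = I | I = I
C -> ((C & C) | ~(C & A)) = I -> I = True  [min(1, 1−½+½)]
In K3ʷ: C & C = I & I = I
C & A = I & True = I
~(C & A) = ~I = I
(C & C) | ~(C & A) = I | I = I
C -> ((C & C) | ~(C & A)) = I -> I = I  [any arg is the third value ⇒ result is the third value]
They differ because Ł3 and K3ʷ treat I differently under the binary connectives.

True; I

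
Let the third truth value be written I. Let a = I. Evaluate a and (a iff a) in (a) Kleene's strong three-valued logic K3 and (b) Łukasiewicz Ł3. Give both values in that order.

In Kleene's strong three-valued logic K3: a iff a = I iff I = I
a and (a iff a) = I and I = I
In Łukasiewicz Ł3: a iff a = I iff I = True  [1 − |½−½|]
a and (a iff a) = I and True = I

I; I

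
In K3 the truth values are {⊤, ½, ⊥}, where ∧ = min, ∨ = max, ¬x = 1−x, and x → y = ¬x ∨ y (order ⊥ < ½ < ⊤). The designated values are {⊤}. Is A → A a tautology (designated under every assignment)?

No

Countermodel: A=½ gives ½, which is not designated.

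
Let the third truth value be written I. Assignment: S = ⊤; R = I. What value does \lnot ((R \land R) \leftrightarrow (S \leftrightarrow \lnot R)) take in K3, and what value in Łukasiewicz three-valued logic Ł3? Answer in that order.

I; ⊥

In K3: R \land R = I \land I = I
\lnot R = \lnot I = I
S \leftrightarrow \lnot R = ⊤ \leftrightarrow I = I
(R \land R) \leftrightarrow (S \leftrightarrow \lnot R) = I \leftrightarrow I = I
\lnot ((R \land R) \leftrightarrow (S \leftrightarrow \lnot R)) = \lnot I = I
In Łukasiewicz three-valued logic Ł3: R \land R = I \land I = I
\lnot R = \lnot I = I
S \leftrightarrow \lnot R = ⊤ \leftrightarrow I = I  [1 − |1−½|]
(R \land R) \leftrightarrow (S \leftrightarrow \lnot R) = I \leftrightarrow I = ⊤
\lnot ((R \land R) \leftrightarrow (S \leftrightarrow \lnot R)) = \lnot ⊤ = ⊥
They differ because K3 and Łukasiewicz three-valued logic Ł3 treat I differently under implication.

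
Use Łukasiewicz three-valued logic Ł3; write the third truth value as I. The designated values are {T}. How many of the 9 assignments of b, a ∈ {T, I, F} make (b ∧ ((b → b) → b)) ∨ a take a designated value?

5

Of the 9 assignments, 5 give a value in {T}.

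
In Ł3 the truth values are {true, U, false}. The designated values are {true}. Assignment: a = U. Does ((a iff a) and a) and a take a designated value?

a iff a = U iff U = true  [1 − |½−½|]
(a iff a) and a = true and U = U
((a iff a) and a) and a = U and U = U
U ∉ {true}.

No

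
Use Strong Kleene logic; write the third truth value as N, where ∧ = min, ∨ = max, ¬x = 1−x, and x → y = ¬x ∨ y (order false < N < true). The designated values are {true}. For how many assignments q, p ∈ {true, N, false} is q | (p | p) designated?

Of the 9 assignments, 5 give a value in {true}.

5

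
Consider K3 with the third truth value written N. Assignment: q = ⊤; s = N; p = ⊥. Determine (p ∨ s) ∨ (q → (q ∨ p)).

p ∨ s = ⊥ ∨ N = N
q ∨ p = ⊤ ∨ ⊥ = ⊤
q → (q ∨ p) = ⊤ → ⊤ = ⊤
(p ∨ s) ∨ (q → (q ∨ p)) = N ∨ ⊤ = ⊤

⊤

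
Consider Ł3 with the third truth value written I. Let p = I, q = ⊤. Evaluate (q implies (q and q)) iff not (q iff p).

q and q = ⊤ and ⊤ = ⊤
q implies (q and q) = ⊤ implies ⊤ = ⊤
q iff p = ⊤ iff I = I
not (q iff p) = not I = I
(q implies (q and q)) iff not (q iff p) = ⊤ iff I = I

I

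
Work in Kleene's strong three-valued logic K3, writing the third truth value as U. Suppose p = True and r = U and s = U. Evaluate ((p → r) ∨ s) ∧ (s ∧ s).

p → r = True → U = U  [¬True ∨ U]
(p → r) ∨ s = U ∨ U = U
s ∧ s = U ∧ U = U
((p → r) ∨ s) ∧ (s ∧ s) = U ∧ U = U

U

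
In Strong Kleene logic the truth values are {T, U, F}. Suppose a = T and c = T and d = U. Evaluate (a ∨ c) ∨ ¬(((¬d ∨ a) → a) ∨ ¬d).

T

a ∨ c = T ∨ T = T
¬d = ¬U = U
¬d ∨ a = U ∨ T = T
(¬d ∨ a) → a = T → T = T
¬d = ¬U = U
((¬d ∨ a) → a) ∨ ¬d = T ∨ U = T
¬(((¬d ∨ a) → a) ∨ ¬d) = ¬T = F
(a ∨ c) ∨ ¬(((¬d ∨ a) → a) ∨ ¬d) = T ∨ F = T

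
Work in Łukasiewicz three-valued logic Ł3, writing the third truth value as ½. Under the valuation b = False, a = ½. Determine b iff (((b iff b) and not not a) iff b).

½

b iff b = False iff False = True
not a = not ½ = ½
not not a = not ½ = ½
(b iff b) and not not a = True and ½ = ½
((b iff b) and not not a) iff b = ½ iff False = ½  [1 − |½−0|]
b iff (((b iff b) and not not a) iff b) = False iff ½ = ½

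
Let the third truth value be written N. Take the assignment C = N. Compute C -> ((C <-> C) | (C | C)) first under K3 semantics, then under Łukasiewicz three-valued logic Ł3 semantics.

N; 1

In K3: C <-> C = N <-> N = N
C | C = N | N = N
(C <-> C) | (C | C) = N | N = N
C -> ((C <-> C) | (C | C)) = N -> N = N
In Łukasiewicz three-valued logic Ł3: C <-> C = N <-> N = 1
C | C = N | N = N
(C <-> C) | (C | C) = 1 | N = 1
C -> ((C <-> C) | (C | C)) = N -> 1 = 1
They differ because K3 and Łukasiewicz three-valued logic Ł3 treat N differently under implication.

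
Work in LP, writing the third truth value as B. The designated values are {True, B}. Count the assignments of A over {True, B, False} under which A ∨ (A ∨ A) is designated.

2

A=True: True ✓
A=B: B ✓
A=False: False ·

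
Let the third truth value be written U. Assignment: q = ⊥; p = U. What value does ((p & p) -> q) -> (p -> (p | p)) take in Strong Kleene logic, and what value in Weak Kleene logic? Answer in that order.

In Strong Kleene logic: p & p = U & U = U
(p & p) -> q = U -> ⊥ = U  [~U | ⊥]
p | p = U | U = U
p -> (p | p) = U -> U = U
((p & p) -> q) -> (p -> (p | p)) = U -> U = U
In Weak Kleene logic: p & p = U & U = U
(p & p) -> q = U -> ⊥ = U  [any arg is the third value ⇒ result is the third value]
p | p = U | U = U
p -> (p | p) = U -> U = U
((p & p) -> q) -> (p -> (p | p)) = U -> U = U

U; U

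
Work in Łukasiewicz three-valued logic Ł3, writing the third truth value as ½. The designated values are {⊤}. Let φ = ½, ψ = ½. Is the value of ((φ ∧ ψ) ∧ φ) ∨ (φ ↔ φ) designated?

Yes

φ ∧ ψ = ½ ∧ ½ = ½
(φ ∧ ψ) ∧ φ = ½ ∧ ½ = ½
φ ↔ φ = ½ ↔ ½ = ⊤  [1 − |½−½|]
((φ ∧ ψ) ∧ φ) ∨ (φ ↔ φ) = ½ ∨ ⊤ = ⊤
⊤ ∈ {⊤}.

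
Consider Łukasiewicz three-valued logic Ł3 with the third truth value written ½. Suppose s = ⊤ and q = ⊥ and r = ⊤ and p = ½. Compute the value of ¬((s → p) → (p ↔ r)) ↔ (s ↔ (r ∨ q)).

⊥

s → p = ⊤ → ½ = ½  [min(1, 1−1+½)]
p ↔ r = ½ ↔ ⊤ = ½
(s → p) → (p ↔ r) = ½ → ½ = ⊤
¬((s → p) → (p ↔ r)) = ¬⊤ = ⊥
r ∨ q = ⊤ ∨ ⊥ = ⊤
s ↔ (r ∨ q) = ⊤ ↔ ⊤ = ⊤
¬((s → p) → (p ↔ r)) ↔ (s ↔ (r ∨ q)) = ⊥ ↔ ⊤ = ⊥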